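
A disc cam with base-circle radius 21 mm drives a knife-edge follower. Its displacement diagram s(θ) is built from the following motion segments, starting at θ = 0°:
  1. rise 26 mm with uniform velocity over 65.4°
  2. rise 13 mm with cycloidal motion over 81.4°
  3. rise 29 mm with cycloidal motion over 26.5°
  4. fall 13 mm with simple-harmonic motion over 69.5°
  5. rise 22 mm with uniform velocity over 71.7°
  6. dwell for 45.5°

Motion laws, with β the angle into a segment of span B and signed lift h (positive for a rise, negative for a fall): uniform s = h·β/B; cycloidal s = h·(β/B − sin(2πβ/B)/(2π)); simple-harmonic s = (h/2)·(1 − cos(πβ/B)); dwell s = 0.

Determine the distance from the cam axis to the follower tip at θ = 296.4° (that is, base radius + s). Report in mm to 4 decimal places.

seg 1 [0°–65.4°] uniform, h=26: full span → s += 26 → s = 26.0000
seg 2 [65.4°–146.8°] cycloidal, h=13: full span → s += 13 → s = 39.0000
seg 3 [146.8°–173.3°] cycloidal, h=29: full span → s += 29 → s = 68.0000
seg 4 [173.3°–242.8°] simple-harmonic, h=-13: full span → s += -13 → s = 55.0000
seg 5 [242.8°–314.5°] uniform, h=22: θ=296.4° here. β=53.6, B=71.7. 22·53.6/71.7 = 16.4463 → s = 71.4463
radial distance = base radius + s = 21 + 71.4463 = 92.4463

92.4463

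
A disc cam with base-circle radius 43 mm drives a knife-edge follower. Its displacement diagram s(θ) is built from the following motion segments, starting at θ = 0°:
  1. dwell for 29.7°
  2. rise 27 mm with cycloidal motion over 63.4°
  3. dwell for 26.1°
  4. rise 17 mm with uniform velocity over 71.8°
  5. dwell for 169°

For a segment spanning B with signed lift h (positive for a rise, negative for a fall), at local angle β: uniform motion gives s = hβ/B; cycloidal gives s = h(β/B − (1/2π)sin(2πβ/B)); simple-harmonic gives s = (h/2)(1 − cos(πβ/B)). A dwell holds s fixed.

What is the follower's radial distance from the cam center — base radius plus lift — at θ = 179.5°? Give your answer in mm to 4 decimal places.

seg 1 [0°–29.7°] dwell: s stays 0.0000
seg 2 [29.7°–93.1°] cycloidal, h=27: full span → s += 27 → s = 27.0000
seg 3 [93.1°–119.2°] dwell: s stays 27.0000
seg 4 [119.2°–191°] uniform, h=17: θ=179.5° here. β=60.3, B=71.8. 17·60.3/71.8 = 14.2772 → s = 41.2772
radial distance = base radius + s = 43 + 41.2772 = 84.2772

84.2772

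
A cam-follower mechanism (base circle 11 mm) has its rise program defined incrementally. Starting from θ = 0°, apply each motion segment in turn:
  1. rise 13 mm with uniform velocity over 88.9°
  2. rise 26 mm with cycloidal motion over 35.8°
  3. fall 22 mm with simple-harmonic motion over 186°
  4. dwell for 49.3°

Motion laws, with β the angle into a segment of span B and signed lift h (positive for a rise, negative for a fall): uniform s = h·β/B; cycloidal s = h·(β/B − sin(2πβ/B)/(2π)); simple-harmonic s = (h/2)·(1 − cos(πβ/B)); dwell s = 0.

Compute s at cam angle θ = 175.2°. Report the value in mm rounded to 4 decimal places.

seg 1 [0°–88.9°] uniform, h=13: full span → s += 13 → s = 13.0000
seg 2 [88.9°–124.7°] cycloidal, h=26: full span → s += 26 → s = 39.0000
seg 3 [124.7°–310.7°] simple-harmonic, h=-22: θ=175.2° here. β=50.5, B=186. -22/2·(1 − cos(π·0.2715)) = -3.7647 → s = 35.2353

35.2353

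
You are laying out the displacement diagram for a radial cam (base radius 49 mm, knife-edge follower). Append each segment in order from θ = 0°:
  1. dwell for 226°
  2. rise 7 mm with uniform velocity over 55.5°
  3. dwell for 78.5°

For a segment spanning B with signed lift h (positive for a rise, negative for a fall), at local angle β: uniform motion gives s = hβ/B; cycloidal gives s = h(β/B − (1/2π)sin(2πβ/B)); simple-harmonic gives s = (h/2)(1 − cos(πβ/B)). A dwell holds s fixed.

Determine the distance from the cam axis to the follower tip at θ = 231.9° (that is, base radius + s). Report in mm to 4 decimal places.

seg 1 [0°–226°] dwell: s stays 0.0000
seg 2 [226°–281.5°] uniform, h=7: θ=231.9° here. β=5.9, B=55.5. 7·5.9/55.5 = 0.7441 → s = 0.7441
radial distance = base radius + s = 49 + 0.7441 = 49.7441

49.7441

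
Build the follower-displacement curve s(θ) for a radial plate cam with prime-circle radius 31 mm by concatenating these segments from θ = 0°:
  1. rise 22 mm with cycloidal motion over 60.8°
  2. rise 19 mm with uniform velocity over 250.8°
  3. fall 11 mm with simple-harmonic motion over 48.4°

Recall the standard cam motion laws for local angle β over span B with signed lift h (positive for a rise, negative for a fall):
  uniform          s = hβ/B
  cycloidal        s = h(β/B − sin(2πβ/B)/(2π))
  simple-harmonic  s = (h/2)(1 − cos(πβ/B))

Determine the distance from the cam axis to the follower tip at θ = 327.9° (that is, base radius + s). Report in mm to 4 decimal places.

seg 1 [0°–60.8°] cycloidal, h=22: full span → s += 22 → s = 22.0000
seg 2 [60.8°–311.6°] uniform, h=19: full span → s += 19 → s = 41.0000
seg 3 [311.6°–360°] simple-harmonic, h=-11: θ=327.9° here. β=16.3, B=48.4. -11/2·(1 − cos(π·0.3368)) = -2.8017 → s = 38.1983
radial distance = base radius + s = 31 + 38.1983 = 69.1983

69.1983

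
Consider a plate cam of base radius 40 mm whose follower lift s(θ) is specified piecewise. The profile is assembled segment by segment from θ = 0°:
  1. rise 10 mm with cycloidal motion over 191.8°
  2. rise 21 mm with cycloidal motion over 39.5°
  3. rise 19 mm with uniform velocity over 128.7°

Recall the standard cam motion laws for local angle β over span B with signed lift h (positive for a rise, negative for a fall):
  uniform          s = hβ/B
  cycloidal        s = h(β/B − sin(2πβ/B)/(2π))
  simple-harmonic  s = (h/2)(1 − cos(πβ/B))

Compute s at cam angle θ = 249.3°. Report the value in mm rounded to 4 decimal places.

seg 1 [0°–191.8°] cycloidal, h=10: full span → s += 10 → s = 10.0000
seg 2 [191.8°–231.3°] cycloidal, h=21: full span → s += 21 → s = 31.0000
seg 3 [231.3°–360°] uniform, h=19: θ=249.3° here. β=18, B=128.7. 19·18/128.7 = 2.6573 → s = 33.6573

33.6573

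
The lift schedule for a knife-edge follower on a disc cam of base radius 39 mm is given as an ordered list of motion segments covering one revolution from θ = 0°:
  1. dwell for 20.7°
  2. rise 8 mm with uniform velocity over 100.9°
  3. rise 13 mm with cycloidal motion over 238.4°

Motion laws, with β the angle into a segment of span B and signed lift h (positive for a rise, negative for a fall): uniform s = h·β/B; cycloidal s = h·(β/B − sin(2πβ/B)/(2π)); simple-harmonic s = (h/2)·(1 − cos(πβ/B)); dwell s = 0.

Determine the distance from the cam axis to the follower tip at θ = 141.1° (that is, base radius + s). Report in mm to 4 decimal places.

seg 1 [0°–20.7°] dwell: s stays 0.0000
seg 2 [20.7°–121.6°] uniform, h=8: full span → s += 8 → s = 8.0000
seg 3 [121.6°–360°] cycloidal, h=13: θ=141.1° here. β=19.5, B=238.4. 13·(0.0818 − sin(2π·0.0818)/(2π)) = 0.0462 → s = 8.0462
radial distance = base radius + s = 39 + 8.0462 = 47.0462

47.0462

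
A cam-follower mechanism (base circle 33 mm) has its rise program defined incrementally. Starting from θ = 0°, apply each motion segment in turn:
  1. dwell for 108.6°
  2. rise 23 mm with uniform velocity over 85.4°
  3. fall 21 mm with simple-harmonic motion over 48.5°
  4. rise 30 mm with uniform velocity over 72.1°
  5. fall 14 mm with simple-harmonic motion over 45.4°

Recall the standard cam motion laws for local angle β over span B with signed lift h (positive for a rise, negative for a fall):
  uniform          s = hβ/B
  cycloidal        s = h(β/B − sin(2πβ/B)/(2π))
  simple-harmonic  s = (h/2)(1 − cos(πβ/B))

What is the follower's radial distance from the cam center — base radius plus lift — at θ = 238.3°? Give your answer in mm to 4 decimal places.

seg 1 [0°–108.6°] dwell: s stays 0.0000
seg 2 [108.6°–194°] uniform, h=23: full span → s += 23 → s = 23.0000
seg 3 [194°–242.5°] simple-harmonic, h=-21: θ=238.3° here. β=44.3, B=48.5. -21/2·(1 − cos(π·0.9134)) = -20.6138 → s = 2.3862
radial distance = base radius + s = 33 + 2.3862 = 35.3862

35.3862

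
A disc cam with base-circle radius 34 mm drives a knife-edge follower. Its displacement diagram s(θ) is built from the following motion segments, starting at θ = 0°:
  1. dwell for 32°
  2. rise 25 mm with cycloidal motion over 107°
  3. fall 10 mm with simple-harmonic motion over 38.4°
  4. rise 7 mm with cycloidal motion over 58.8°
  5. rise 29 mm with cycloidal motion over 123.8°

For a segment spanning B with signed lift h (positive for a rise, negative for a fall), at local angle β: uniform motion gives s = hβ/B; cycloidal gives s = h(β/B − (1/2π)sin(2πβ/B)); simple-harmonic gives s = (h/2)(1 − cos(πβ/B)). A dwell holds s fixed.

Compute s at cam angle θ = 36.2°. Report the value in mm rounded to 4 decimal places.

seg 1 [0°–32°] dwell: s stays 0.0000
seg 2 [32°–139°] cycloidal, h=25: θ=36.2° here. β=4.2, B=107. 25·(0.0393 − sin(2π·0.0393)/(2π)) = 0.0099 → s = 0.0099

0.0099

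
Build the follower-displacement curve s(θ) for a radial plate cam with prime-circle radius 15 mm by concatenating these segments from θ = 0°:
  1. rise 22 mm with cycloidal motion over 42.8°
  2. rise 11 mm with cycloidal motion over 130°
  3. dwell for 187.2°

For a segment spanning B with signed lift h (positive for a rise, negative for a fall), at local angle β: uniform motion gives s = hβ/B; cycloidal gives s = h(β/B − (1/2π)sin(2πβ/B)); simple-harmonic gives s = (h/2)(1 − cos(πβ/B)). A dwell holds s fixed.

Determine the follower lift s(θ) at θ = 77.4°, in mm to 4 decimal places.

seg 1 [0°–42.8°] cycloidal, h=22: full span → s += 22 → s = 22.0000
seg 2 [42.8°–172.8°] cycloidal, h=11: θ=77.4° here. β=34.6, B=130. 11·(0.2662 − sin(2π·0.2662)/(2π)) = 1.1860 → s = 23.1860

23.1860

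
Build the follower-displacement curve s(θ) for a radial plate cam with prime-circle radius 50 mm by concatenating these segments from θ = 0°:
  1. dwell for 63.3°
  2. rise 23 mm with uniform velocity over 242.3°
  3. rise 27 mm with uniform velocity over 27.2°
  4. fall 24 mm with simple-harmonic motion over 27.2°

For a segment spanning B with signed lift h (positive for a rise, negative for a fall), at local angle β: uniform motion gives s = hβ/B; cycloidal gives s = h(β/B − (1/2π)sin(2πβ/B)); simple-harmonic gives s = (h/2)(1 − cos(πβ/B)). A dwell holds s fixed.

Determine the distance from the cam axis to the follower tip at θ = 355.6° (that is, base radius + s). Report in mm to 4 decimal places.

seg 1 [0°–63.3°] dwell: s stays 0.0000
seg 2 [63.3°–305.6°] uniform, h=23: full span → s += 23 → s = 23.0000
seg 3 [305.6°–332.8°] uniform, h=27: full span → s += 27 → s = 50.0000
seg 4 [332.8°–360°] simple-harmonic, h=-24: θ=355.6° here. β=22.8, B=27.2. -24/2·(1 − cos(π·0.8382)) = -22.4835 → s = 27.5165
radial distance = base radius + s = 50 + 27.5165 = 77.5165

77.5165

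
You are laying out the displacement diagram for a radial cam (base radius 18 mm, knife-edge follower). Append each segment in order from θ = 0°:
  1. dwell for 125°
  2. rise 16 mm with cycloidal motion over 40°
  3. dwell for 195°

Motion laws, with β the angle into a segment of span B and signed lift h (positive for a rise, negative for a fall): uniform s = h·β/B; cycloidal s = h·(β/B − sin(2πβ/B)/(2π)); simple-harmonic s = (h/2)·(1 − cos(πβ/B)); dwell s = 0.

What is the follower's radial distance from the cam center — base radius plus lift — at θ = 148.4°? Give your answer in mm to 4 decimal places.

seg 1 [0°–125°] dwell: s stays 0.0000
seg 2 [125°–165°] cycloidal, h=16: θ=148.4° here. β=23.4, B=40. 16·(0.5850 − sin(2π·0.5850)/(2π)) = 10.6563 → s = 10.6563
radial distance = base radius + s = 18 + 10.6563 = 28.6563

28.6563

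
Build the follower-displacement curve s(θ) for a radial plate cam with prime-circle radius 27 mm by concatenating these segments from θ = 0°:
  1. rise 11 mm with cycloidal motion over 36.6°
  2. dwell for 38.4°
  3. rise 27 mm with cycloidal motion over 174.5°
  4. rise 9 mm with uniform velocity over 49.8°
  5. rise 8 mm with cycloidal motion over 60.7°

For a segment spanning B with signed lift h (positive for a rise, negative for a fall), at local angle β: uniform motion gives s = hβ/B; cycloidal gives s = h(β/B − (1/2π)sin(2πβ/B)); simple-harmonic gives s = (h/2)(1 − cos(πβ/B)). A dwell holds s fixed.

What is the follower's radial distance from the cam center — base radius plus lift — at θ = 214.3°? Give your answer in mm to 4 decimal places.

seg 1 [0°–36.6°] cycloidal, h=11: full span → s += 11 → s = 11.0000
seg 2 [36.6°–75°] dwell: s stays 11.0000
seg 3 [75°–249.5°] cycloidal, h=27: θ=214.3° here. β=139.3, B=174.5. 27·(0.7983 − sin(2π·0.7983)/(2π)) = 25.6546 → s = 36.6546
radial distance = base radius + s = 27 + 36.6546 = 63.6546

63.6546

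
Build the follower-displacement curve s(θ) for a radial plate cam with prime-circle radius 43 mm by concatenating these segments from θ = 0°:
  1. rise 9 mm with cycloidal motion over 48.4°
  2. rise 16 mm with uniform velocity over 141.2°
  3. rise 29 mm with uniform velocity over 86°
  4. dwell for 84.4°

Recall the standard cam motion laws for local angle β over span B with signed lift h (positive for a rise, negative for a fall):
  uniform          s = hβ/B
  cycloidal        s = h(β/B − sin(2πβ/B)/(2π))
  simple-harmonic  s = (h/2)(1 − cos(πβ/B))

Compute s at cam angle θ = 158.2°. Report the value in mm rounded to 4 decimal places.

seg 1 [0°–48.4°] cycloidal, h=9: full span → s += 9 → s = 9.0000
seg 2 [48.4°–189.6°] uniform, h=16: θ=158.2° here. β=109.8, B=141.2. 16·109.8/141.2 = 12.4419 → s = 21.4419

21.4419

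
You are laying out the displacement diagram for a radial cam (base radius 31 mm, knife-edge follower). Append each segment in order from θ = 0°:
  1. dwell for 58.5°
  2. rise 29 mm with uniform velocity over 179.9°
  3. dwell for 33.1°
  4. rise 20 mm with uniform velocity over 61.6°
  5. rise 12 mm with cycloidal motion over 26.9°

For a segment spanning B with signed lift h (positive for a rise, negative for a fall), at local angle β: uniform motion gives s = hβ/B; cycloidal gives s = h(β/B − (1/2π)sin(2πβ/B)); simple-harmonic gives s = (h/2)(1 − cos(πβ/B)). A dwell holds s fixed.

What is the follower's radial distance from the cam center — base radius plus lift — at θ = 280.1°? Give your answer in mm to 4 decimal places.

seg 1 [0°–58.5°] dwell: s stays 0.0000
seg 2 [58.5°–238.4°] uniform, h=29: full span → s += 29 → s = 29.0000
seg 3 [238.4°–271.5°] dwell: s stays 29.0000
seg 4 [271.5°–333.1°] uniform, h=20: θ=280.1° here. β=8.6, B=61.6. 20·8.6/61.6 = 2.7922 → s = 31.7922
radial distance = base radius + s = 31 + 31.7922 = 62.7922

62.7922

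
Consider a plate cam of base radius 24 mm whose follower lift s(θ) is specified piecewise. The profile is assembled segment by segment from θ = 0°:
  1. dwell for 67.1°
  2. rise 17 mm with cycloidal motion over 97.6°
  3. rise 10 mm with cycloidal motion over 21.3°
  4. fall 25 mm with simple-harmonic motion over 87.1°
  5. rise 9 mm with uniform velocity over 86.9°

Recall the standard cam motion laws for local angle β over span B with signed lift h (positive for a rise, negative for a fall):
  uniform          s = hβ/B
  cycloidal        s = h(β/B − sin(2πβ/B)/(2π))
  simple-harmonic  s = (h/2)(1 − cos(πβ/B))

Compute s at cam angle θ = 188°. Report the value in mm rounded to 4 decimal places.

seg 1 [0°–67.1°] dwell: s stays 0.0000
seg 2 [67.1°–164.7°] cycloidal, h=17: full span → s += 17 → s = 17.0000
seg 3 [164.7°–186°] cycloidal, h=10: full span → s += 10 → s = 27.0000
seg 4 [186°–273.1°] simple-harmonic, h=-25: θ=188° here. β=2, B=87.1. -25/2·(1 − cos(π·0.0230)) = -0.0325 → s = 26.9675

26.9675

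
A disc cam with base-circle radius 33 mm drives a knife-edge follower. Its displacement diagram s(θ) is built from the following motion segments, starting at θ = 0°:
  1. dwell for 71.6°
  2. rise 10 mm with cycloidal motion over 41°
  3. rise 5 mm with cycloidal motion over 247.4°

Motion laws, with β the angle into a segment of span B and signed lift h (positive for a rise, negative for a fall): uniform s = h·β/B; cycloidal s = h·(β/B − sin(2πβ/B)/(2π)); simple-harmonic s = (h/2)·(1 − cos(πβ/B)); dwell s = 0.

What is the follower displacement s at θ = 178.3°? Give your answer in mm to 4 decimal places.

seg 1 [0°–71.6°] dwell: s stays 0.0000
seg 2 [71.6°–112.6°] cycloidal, h=10: full span → s += 10 → s = 10.0000
seg 3 [112.6°–360°] cycloidal, h=5: θ=178.3° here. β=65.7, B=247.4. 5·(0.2656 − sin(2π·0.2656)/(2π)) = 0.5358 → s = 10.5358

10.5358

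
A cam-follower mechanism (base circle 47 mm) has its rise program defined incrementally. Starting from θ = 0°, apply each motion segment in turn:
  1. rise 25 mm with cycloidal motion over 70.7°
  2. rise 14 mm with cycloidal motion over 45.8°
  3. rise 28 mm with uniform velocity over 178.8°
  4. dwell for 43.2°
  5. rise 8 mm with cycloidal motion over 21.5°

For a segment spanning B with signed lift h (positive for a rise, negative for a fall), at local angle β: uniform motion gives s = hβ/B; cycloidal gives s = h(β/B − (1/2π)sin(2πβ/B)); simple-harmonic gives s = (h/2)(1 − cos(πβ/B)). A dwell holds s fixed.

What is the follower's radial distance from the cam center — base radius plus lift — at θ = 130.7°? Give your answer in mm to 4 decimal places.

seg 1 [0°–70.7°] cycloidal, h=25: full span → s += 25 → s = 25.0000
seg 2 [70.7°–116.5°] cycloidal, h=14: full span → s += 14 → s = 39.0000
seg 3 [116.5°–295.3°] uniform, h=28: θ=130.7° here. β=14.2, B=178.8. 28·14.2/178.8 = 2.2237 → s = 41.2237
radial distance = base radius + s = 47 + 41.2237 = 88.2237

88.2237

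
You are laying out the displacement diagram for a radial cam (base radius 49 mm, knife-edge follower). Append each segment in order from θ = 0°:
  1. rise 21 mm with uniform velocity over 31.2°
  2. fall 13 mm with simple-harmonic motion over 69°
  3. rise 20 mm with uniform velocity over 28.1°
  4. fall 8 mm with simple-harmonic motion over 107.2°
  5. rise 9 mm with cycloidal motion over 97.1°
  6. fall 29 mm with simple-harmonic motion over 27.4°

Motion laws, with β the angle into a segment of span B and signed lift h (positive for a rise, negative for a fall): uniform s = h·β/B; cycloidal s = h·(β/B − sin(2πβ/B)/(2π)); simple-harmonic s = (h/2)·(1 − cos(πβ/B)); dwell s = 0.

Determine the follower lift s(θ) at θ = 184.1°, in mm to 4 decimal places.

seg 1 [0°–31.2°] uniform, h=21: full span → s += 21 → s = 21.0000
seg 2 [31.2°–100.2°] simple-harmonic, h=-13: full span → s += -13 → s = 8.0000
seg 3 [100.2°–128.3°] uniform, h=20: full span → s += 20 → s = 28.0000
seg 4 [128.3°–235.5°] simple-harmonic, h=-8: θ=184.1° here. β=55.8, B=107.2. -8/2·(1 − cos(π·0.5205)) = -4.2577 → s = 23.7423

23.7423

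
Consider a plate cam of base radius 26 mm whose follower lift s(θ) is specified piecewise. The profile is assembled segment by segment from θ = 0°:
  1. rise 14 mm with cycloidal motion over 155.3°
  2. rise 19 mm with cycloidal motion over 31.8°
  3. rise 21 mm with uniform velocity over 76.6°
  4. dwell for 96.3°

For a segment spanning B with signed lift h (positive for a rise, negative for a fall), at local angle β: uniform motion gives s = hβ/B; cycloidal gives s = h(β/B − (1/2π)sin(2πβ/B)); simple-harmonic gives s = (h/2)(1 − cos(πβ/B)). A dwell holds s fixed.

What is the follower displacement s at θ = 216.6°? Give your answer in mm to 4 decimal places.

seg 1 [0°–155.3°] cycloidal, h=14: full span → s += 14 → s = 14.0000
seg 2 [155.3°–187.1°] cycloidal, h=19: full span → s += 19 → s = 33.0000
seg 3 [187.1°–263.7°] uniform, h=21: θ=216.6° here. β=29.5, B=76.6. 21·29.5/76.6 = 8.0875 → s = 41.0875

41.0875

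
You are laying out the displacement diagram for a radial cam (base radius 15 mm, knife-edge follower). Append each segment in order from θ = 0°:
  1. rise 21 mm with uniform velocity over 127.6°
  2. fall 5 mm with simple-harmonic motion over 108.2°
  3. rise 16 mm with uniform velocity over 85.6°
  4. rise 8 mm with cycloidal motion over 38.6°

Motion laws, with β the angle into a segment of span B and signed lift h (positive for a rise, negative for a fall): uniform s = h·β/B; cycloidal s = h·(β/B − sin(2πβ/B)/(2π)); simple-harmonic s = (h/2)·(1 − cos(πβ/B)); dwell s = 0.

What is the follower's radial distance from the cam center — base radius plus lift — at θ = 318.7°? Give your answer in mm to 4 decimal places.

seg 1 [0°–127.6°] uniform, h=21: full span → s += 21 → s = 21.0000
seg 2 [127.6°–235.8°] simple-harmonic, h=-5: full span → s += -5 → s = 16.0000
seg 3 [235.8°–321.4°] uniform, h=16: θ=318.7° here. β=82.9, B=85.6. 16·82.9/85.6 = 15.4953 → s = 31.4953
radial distance = base radius + s = 15 + 31.4953 = 46.4953

46.4953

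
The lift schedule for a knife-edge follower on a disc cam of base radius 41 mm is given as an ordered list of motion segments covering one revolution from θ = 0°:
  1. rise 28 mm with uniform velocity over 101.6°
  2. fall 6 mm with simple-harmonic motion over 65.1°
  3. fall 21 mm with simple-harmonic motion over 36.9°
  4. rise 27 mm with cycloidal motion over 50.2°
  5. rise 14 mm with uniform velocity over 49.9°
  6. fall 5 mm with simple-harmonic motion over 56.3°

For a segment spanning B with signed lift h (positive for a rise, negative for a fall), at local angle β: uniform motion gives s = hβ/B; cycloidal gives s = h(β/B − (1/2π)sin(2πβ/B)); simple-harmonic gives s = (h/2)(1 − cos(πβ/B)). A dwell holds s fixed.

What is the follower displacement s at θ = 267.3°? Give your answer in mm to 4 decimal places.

seg 1 [0°–101.6°] uniform, h=28: full span → s += 28 → s = 28.0000
seg 2 [101.6°–166.7°] simple-harmonic, h=-6: full span → s += -6 → s = 22.0000
seg 3 [166.7°–203.6°] simple-harmonic, h=-21: full span → s += -21 → s = 1.0000
seg 4 [203.6°–253.8°] cycloidal, h=27: full span → s += 27 → s = 28.0000
seg 5 [253.8°–303.7°] uniform, h=14: θ=267.3° here. β=13.5, B=49.9. 14·13.5/49.9 = 3.7876 → s = 31.7876

31.7876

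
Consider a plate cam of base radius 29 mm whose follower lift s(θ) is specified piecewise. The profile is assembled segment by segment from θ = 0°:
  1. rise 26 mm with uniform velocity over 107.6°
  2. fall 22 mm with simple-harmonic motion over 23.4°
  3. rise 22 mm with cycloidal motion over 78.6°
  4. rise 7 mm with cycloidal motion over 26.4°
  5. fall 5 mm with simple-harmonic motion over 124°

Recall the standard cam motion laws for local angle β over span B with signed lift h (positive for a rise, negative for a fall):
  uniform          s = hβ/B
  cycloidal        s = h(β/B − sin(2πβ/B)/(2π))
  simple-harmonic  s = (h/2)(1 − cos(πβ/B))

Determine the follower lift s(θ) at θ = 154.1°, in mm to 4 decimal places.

seg 1 [0°–107.6°] uniform, h=26: full span → s += 26 → s = 26.0000
seg 2 [107.6°–131°] simple-harmonic, h=-22: full span → s += -22 → s = 4.0000
seg 3 [131°–209.6°] cycloidal, h=22: θ=154.1° here. β=23.1, B=78.6. 22·(0.2939 − sin(2π·0.2939)/(2π)) = 3.0966 → s = 7.0966

7.0966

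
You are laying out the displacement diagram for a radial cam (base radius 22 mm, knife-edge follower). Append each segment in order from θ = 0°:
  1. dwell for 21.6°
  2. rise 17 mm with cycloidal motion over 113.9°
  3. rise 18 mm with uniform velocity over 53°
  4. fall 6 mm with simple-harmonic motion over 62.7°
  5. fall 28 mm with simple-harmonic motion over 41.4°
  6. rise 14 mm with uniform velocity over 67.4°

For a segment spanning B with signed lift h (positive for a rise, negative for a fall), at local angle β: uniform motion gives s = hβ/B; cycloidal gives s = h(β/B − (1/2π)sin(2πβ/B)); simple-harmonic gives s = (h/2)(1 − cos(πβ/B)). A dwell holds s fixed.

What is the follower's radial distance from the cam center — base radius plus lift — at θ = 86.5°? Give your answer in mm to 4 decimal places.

seg 1 [0°–21.6°] dwell: s stays 0.0000
seg 2 [21.6°–135.5°] cycloidal, h=17: θ=86.5° here. β=64.9, B=113.9. 17·(0.5698 − sin(2π·0.5698)/(2π)) = 10.8355 → s = 10.8355
radial distance = base radius + s = 22 + 10.8355 = 32.8355

32.8355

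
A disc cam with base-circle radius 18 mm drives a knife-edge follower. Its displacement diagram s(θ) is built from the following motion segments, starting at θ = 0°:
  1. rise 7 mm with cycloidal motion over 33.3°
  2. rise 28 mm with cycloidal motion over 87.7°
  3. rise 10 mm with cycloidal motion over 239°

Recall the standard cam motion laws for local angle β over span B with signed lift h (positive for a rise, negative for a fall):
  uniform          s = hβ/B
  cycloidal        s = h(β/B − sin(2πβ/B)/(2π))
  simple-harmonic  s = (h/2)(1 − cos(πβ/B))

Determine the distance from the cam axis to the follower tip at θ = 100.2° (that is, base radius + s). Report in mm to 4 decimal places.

seg 1 [0°–33.3°] cycloidal, h=7: full span → s += 7 → s = 7.0000
seg 2 [33.3°–121°] cycloidal, h=28: θ=100.2° here. β=66.9, B=87.7. 28·(0.7628 − sin(2π·0.7628)/(2π)) = 25.8011 → s = 32.8011
radial distance = base radius + s = 18 + 32.8011 = 50.8011

50.8011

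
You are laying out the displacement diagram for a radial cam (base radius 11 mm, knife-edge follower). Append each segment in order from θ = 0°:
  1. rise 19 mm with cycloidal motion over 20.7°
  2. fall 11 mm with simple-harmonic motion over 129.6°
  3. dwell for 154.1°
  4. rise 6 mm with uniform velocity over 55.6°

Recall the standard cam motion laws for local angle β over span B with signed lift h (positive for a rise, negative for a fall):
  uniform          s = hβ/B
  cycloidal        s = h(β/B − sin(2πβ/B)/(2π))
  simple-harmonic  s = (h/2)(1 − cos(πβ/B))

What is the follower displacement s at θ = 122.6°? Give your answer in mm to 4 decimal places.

seg 1 [0°–20.7°] cycloidal, h=19: full span → s += 19 → s = 19.0000
seg 2 [20.7°–150.3°] simple-harmonic, h=-11: θ=122.6° here. β=101.9, B=129.6. -11/2·(1 − cos(π·0.7863)) = -9.8060 → s = 9.1940

9.1940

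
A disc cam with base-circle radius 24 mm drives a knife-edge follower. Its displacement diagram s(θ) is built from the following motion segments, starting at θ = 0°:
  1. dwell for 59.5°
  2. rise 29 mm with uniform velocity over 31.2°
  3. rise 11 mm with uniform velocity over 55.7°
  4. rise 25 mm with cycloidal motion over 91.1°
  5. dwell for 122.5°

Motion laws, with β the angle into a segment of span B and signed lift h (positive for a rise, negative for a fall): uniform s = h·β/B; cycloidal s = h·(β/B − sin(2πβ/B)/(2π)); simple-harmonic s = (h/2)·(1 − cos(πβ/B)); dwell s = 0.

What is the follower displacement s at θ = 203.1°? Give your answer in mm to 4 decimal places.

seg 1 [0°–59.5°] dwell: s stays 0.0000
seg 2 [59.5°–90.7°] uniform, h=29: full span → s += 29 → s = 29.0000
seg 3 [90.7°–146.4°] uniform, h=11: full span → s += 11 → s = 40.0000
seg 4 [146.4°–237.5°] cycloidal, h=25: θ=203.1° here. β=56.7, B=91.1. 25·(0.6224 − sin(2π·0.6224)/(2π)) = 18.3269 → s = 58.3269

58.3269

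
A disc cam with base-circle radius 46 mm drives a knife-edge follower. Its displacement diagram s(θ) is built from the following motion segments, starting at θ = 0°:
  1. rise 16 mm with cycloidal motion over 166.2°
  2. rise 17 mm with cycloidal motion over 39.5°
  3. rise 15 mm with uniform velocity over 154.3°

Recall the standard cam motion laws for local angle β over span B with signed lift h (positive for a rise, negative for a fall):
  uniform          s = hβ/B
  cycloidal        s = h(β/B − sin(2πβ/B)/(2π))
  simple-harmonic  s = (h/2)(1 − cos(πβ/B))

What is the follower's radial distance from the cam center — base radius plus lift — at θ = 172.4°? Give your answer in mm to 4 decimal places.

seg 1 [0°–166.2°] cycloidal, h=16: full span → s += 16 → s = 16.0000
seg 2 [166.2°–205.7°] cycloidal, h=17: θ=172.4° here. β=6.2, B=39.5. 17·(0.1570 − sin(2π·0.1570)/(2π)) = 0.4120 → s = 16.4120
radial distance = base radius + s = 46 + 16.4120 = 62.4120

62.4120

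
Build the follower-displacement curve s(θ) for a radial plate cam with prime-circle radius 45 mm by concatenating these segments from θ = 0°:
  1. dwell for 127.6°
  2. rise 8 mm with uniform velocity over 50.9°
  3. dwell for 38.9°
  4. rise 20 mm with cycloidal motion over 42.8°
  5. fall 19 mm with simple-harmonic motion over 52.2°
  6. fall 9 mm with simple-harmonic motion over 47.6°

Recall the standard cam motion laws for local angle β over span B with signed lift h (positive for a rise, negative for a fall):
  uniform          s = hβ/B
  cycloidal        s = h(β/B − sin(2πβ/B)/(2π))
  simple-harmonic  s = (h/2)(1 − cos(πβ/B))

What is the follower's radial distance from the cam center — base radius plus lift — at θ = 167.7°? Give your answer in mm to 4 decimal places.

seg 1 [0°–127.6°] dwell: s stays 0.0000
seg 2 [127.6°–178.5°] uniform, h=8: θ=167.7° here. β=40.1, B=50.9. 8·40.1/50.9 = 6.3026 → s = 6.3026
radial distance = base radius + s = 45 + 6.3026 = 51.3026

51.3026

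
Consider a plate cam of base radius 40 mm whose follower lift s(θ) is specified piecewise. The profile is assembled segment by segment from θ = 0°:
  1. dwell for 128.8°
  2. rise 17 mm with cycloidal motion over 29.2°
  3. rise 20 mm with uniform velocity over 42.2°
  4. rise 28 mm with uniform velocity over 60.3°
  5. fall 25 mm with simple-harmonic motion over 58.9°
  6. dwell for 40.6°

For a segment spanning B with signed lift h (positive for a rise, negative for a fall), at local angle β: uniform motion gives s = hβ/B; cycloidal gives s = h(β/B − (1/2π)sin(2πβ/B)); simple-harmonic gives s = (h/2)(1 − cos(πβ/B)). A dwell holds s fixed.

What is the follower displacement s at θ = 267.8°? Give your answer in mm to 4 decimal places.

seg 1 [0°–128.8°] dwell: s stays 0.0000
seg 2 [128.8°–158°] cycloidal, h=17: full span → s += 17 → s = 17.0000
seg 3 [158°–200.2°] uniform, h=20: full span → s += 20 → s = 37.0000
seg 4 [200.2°–260.5°] uniform, h=28: full span → s += 28 → s = 65.0000
seg 5 [260.5°–319.4°] simple-harmonic, h=-25: θ=267.8° here. β=7.3, B=58.9. -25/2·(1 − cos(π·0.1239)) = -0.9356 → s = 64.0644

64.0644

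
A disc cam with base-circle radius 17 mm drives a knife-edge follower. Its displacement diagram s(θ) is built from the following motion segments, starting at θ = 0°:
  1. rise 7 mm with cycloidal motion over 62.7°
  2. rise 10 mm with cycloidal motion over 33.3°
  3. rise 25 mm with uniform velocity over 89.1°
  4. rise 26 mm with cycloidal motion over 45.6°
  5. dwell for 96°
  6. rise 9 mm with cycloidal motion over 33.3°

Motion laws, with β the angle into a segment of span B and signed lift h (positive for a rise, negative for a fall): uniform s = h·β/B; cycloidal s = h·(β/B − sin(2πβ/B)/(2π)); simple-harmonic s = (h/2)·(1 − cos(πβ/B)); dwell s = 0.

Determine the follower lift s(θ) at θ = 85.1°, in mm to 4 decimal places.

seg 1 [0°–62.7°] cycloidal, h=7: full span → s += 7 → s = 7.0000
seg 2 [62.7°–96°] cycloidal, h=10: θ=85.1° here. β=22.4, B=33.3. 10·(0.6727 − sin(2π·0.6727)/(2π)) = 8.1341 → s = 15.1341

15.1341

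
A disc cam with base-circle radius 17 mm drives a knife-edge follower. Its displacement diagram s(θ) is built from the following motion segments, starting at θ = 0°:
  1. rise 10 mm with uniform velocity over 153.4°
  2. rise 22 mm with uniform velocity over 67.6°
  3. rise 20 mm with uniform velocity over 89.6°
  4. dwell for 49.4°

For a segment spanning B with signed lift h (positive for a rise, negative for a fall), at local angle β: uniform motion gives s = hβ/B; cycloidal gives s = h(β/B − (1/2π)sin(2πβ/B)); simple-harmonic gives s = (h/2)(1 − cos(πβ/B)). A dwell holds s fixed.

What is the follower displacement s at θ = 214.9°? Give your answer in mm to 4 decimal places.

seg 1 [0°–153.4°] uniform, h=10: full span → s += 10 → s = 10.0000
seg 2 [153.4°–221°] uniform, h=22: θ=214.9° here. β=61.5, B=67.6. 22·61.5/67.6 = 20.0148 → s = 30.0148

30.0148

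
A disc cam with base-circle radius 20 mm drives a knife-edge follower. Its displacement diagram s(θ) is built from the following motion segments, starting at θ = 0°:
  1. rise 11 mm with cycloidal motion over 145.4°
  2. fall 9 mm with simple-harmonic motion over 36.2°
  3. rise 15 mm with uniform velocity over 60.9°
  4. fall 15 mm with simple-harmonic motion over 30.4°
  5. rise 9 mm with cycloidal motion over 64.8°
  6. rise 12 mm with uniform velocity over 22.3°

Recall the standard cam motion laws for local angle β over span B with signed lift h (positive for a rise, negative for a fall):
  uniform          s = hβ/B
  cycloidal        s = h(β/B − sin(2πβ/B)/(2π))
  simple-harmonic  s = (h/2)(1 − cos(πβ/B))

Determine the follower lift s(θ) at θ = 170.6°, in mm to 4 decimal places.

seg 1 [0°–145.4°] cycloidal, h=11: full span → s += 11 → s = 11.0000
seg 2 [145.4°–181.6°] simple-harmonic, h=-9: θ=170.6° here. β=25.2, B=36.2. -9/2·(1 − cos(π·0.6961)) = -7.1006 → s = 3.8994

3.8994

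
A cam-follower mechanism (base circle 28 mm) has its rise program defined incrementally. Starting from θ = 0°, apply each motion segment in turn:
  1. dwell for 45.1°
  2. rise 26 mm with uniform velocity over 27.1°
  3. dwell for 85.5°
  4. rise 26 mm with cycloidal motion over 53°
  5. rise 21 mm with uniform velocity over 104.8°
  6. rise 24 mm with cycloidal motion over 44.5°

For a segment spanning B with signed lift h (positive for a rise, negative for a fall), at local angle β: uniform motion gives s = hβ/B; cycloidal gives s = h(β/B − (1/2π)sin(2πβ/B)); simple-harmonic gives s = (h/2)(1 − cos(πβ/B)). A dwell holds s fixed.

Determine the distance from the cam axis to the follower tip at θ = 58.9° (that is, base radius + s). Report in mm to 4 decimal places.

seg 1 [0°–45.1°] dwell: s stays 0.0000
seg 2 [45.1°–72.2°] uniform, h=26: θ=58.9° here. β=13.8, B=27.1. 26·13.8/27.1 = 13.2399 → s = 13.2399
radial distance = base radius + s = 28 + 13.2399 = 41.2399

41.2399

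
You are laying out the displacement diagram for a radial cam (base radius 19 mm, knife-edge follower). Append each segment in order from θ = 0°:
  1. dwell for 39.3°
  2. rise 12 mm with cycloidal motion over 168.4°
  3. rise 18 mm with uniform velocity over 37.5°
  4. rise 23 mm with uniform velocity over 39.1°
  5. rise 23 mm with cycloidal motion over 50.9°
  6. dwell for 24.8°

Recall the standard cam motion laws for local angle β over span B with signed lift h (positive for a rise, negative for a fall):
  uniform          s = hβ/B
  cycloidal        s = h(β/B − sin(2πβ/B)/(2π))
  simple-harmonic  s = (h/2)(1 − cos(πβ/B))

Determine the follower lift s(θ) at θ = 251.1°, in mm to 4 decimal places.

seg 1 [0°–39.3°] dwell: s stays 0.0000
seg 2 [39.3°–207.7°] cycloidal, h=12: full span → s += 12 → s = 12.0000
seg 3 [207.7°–245.2°] uniform, h=18: full span → s += 18 → s = 30.0000
seg 4 [245.2°–284.3°] uniform, h=23: θ=251.1° here. β=5.9, B=39.1. 23·5.9/39.1 = 3.4706 → s = 33.4706

33.4706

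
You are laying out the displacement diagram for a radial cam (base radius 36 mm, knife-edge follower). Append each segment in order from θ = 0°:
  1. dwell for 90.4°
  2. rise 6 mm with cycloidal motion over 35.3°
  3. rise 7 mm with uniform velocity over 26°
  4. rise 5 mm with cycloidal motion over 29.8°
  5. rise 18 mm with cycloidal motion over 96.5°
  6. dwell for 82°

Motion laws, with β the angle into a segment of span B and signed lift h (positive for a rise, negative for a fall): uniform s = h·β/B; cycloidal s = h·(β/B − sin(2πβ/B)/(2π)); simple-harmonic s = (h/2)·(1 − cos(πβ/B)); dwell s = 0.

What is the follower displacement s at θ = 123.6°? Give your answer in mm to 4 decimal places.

seg 1 [0°–90.4°] dwell: s stays 0.0000
seg 2 [90.4°–125.7°] cycloidal, h=6: θ=123.6° here. β=33.2, B=35.3. 6·(0.9405 − sin(2π·0.9405)/(2π)) = 5.9917 → s = 5.9917

5.9917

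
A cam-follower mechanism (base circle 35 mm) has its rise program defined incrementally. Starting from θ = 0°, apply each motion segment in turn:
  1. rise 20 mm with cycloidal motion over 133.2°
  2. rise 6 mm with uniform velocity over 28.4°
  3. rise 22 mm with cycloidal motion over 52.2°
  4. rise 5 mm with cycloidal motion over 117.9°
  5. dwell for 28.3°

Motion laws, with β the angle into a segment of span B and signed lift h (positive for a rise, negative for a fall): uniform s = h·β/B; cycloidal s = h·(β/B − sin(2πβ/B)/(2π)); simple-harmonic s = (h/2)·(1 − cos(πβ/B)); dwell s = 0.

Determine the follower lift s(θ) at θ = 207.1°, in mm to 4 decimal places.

seg 1 [0°–133.2°] cycloidal, h=20: full span → s += 20 → s = 20.0000
seg 2 [133.2°–161.6°] uniform, h=6: full span → s += 6 → s = 26.0000
seg 3 [161.6°–213.8°] cycloidal, h=22: θ=207.1° here. β=45.5, B=52.2. 22·(0.8716 − sin(2π·0.8716)/(2π)) = 21.7037 → s = 47.7037

47.7037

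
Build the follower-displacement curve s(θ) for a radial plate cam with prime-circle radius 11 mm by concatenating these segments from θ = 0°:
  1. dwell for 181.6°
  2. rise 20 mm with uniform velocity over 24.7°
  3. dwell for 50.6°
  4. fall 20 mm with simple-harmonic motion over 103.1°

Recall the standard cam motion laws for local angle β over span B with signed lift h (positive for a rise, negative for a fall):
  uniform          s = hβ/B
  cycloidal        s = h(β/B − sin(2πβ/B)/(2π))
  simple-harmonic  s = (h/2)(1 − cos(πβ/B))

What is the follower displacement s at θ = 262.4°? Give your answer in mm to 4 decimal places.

seg 1 [0°–181.6°] dwell: s stays 0.0000
seg 2 [181.6°–206.3°] uniform, h=20: full span → s += 20 → s = 20.0000
seg 3 [206.3°–256.9°] dwell: s stays 20.0000
seg 4 [256.9°–360°] simple-harmonic, h=-20: θ=262.4° here. β=5.5, B=103.1. -20/2·(1 − cos(π·0.0533)) = -0.1401 → s = 19.8599

19.8599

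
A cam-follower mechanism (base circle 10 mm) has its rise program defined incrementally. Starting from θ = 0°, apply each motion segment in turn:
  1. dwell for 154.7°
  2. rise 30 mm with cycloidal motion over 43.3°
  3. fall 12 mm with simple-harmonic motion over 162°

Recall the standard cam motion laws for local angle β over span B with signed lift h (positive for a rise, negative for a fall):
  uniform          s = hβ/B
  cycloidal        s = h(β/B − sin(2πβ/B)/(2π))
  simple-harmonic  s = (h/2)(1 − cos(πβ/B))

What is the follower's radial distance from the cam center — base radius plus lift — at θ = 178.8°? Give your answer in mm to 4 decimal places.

seg 1 [0°–154.7°] dwell: s stays 0.0000
seg 2 [154.7°–198°] cycloidal, h=30: θ=178.8° here. β=24.1, B=43.3. 30·(0.5566 − sin(2π·0.5566)/(2π)) = 18.3594 → s = 18.3594
radial distance = base radius + s = 10 + 18.3594 = 28.3594

28.3594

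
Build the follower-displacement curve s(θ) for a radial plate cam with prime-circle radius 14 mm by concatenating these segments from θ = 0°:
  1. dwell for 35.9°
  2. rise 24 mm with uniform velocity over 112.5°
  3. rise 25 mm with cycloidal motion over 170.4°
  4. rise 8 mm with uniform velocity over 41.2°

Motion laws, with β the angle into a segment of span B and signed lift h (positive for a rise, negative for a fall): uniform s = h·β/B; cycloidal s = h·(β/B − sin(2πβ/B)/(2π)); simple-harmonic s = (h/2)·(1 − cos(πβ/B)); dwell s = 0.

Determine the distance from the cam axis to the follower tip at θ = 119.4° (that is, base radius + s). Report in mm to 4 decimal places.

seg 1 [0°–35.9°] dwell: s stays 0.0000
seg 2 [35.9°–148.4°] uniform, h=24: θ=119.4° here. β=83.5, B=112.5. 24·83.5/112.5 = 17.8133 → s = 17.8133
radial distance = base radius + s = 14 + 17.8133 = 31.8133

31.8133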